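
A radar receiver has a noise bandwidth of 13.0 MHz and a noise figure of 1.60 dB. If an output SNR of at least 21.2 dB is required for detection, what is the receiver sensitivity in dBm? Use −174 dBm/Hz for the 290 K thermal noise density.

Sensitivity = −174 + 10 log₁₀(B) + NF + SNR_min
= −174 + 71.14 + 1.60 + 21.2
= −80.06 dBm → −80.1 dBm

−80.1 dBm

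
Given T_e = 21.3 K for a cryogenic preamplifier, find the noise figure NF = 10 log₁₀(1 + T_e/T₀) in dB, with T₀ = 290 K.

F = 1 + T_e/T₀ = 1 + 21.3/290 = 1.07345
NF = 10 log₁₀(1.07345) = 0.308 dB

0.308 dB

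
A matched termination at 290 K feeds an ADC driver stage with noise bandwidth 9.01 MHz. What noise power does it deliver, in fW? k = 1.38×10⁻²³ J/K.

36.1 fW

P_n = kTB = 1.38×10⁻²³ × 290 × 9.01×10⁶ = 3.61×10⁻¹⁴ W = 36.1 fW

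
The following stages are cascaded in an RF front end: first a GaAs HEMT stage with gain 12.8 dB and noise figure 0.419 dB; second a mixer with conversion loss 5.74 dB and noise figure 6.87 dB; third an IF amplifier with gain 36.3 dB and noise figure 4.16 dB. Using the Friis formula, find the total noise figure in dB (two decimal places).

Convert to linear (a loss of L dB is a gain of −L dB): F_i = 10^(NF_i/10), G_i = 10^(G_i,dB/10)
  Stage 1: F_1 = 10^(0.419/10) = 1.101, G_1 = 10^(12.8/10) = 19.05
  Stage 2: F_2 = 10^(6.87/10) = 4.864, G_2 = 10^(−5.74/10) = 0.2667
  Stage 3: F_3 = 10^(4.16/10) = 2.606, G_3 = 10^(36.3/10) = 4266
Friis cascade:
  F = 1.101 + (4.864 − 1)/19.05 + (2.606 − 1)/5.082 = 1.620
NF = 10 log₁₀(1.620) = 2.10 dB

2.10 dB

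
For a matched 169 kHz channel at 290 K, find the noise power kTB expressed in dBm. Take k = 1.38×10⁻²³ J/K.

−121.7 dBm

P_n = kTB = 1.38×10⁻²³ × 290 × 1.69×10⁵ = 6.76×10⁻¹⁶ W
In dBm: 10 log₁₀(6.76×10⁻¹⁶ / 10⁻³) = −121.7 dBm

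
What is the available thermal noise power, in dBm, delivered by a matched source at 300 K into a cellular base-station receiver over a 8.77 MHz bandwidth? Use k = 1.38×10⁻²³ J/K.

−104.4 dBm

P_n = kTB = 1.38×10⁻²³ × 300 × 8.77×10⁶ = 3.63×10⁻¹⁴ W
In dBm: 10 log₁₀(3.63×10⁻¹⁴ / 10⁻³) = −104.4 dBm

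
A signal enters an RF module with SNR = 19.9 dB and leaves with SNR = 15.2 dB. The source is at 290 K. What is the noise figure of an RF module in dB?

4.7 dB

NF (dB) = SNR_in(dB) − SNR_out(dB) when the source is at T₀
NF = 19.9 − 15.2 = 4.7 dB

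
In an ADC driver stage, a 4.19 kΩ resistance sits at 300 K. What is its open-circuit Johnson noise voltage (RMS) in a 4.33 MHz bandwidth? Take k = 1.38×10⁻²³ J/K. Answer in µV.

17.3 µV

V_n = √(4kTRB)
4kTRB = 4 × 1.38×10⁻²³ × 300 × 4.19×10³ × 4.33×10⁶ = 3.00×10⁻¹⁰ V²
V_n = √(3.00×10⁻¹⁰) = 1.73×10⁻⁵ V = 17.3 µV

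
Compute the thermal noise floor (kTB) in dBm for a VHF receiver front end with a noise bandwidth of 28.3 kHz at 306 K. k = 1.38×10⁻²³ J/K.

P_n = kTB = 1.38×10⁻²³ × 306 × 2.83×10⁴ = 1.20×10⁻¹⁶ W
In dBm: 10 log₁₀(1.20×10⁻¹⁶ / 10⁻³) = −129.2 dBm

−129.2 dBm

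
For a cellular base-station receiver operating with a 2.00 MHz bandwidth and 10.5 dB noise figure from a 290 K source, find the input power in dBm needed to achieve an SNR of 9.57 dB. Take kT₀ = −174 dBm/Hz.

−90.9 dBm

Sensitivity = −174 + 10 log₁₀(B) + NF + SNR_min
= −174 + 63.01 + 10.5 + 9.57
= −90.92 dBm → −90.9 dBm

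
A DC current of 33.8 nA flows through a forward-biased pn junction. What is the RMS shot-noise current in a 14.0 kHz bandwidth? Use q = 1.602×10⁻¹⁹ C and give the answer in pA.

I_n = √(2qI·B)
2qI·B = 2 × 1.602×10⁻¹⁹ × 3.38×10⁻⁸ × 1.40×10⁴ = 1.52×10⁻²² A²
I_n = √(1.52×10⁻²²) = 1.23×10⁻¹¹ A = 12.3 pA

12.3 pA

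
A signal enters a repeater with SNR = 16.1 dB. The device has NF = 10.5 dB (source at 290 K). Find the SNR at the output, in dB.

By definition F = SNR_in/SNR_out, so in dB: SNR_out = SNR_in − NF
SNR_out = 16.1 − 10.5 = 5.6 dB

5.6 dB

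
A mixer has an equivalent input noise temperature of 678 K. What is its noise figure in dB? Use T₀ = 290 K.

5.23 dB

F = 1 + T_e/T₀ = 1 + 678/290 = 3.33793
NF = 10 log₁₀(3.33793) = 5.23 dB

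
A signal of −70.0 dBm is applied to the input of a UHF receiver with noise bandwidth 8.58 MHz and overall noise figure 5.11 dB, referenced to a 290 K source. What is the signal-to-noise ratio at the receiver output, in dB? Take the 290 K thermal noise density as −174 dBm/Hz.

Noise floor: N = −174 + 10 log₁₀(B) + NF
10 log₁₀(8.58×10⁶) = 69.33 dB
N = −174 + 69.33 + 5.11 = −99.56 dBm
SNR = P_sig − N = −70.0 − (−99.56) = 29.56 dB → 29.6 dB

29.6 dB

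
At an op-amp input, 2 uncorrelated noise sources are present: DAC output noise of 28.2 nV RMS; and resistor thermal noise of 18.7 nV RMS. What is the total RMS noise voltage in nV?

Uncorrelated sources add in power (mean-square): V_tot = √(ΣV_i²)
V_tot = √[(2.82×10⁻⁸)² + (1.87×10⁻⁸)²] = 3.38×10⁻⁸ V = 33.8 nV

33.8 nV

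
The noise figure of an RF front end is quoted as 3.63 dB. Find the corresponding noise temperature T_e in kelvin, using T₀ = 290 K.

379 K

F = 10^(3.63/10) = 2.30675
T_e = (F − 1)·T₀ = (2.30675 − 1) × 290 = 379 K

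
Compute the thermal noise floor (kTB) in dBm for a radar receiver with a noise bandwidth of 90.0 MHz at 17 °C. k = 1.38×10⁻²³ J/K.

T = 17 °C + 273.15 = 290.15 K
P_n = kTB = 1.38×10⁻²³ × 290.15 × 9.00×10⁷ = 3.60×10⁻¹³ W
In dBm: 10 log₁₀(3.60×10⁻¹³ / 10⁻³) = −94.4 dBm

−94.4 dBm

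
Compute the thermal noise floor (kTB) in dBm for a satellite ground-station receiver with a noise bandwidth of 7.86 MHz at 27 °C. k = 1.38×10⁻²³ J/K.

T = 27 °C + 273.15 = 300.15 K
P_n = kTB = 1.38×10⁻²³ × 300.15 × 7.86×10⁶ = 3.26×10⁻¹⁴ W
In dBm: 10 log₁₀(3.26×10⁻¹⁴ / 10⁻³) = −104.9 dBm

−104.9 dBm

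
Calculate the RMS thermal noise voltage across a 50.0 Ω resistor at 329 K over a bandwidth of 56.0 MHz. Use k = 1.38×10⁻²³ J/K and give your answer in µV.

7.13 µV

V_n = √(4kTRB)
4kTRB = 4 × 1.38×10⁻²³ × 329 × 5.00×10¹ × 5.60×10⁷ = 5.09×10⁻¹¹ V²
V_n = √(5.09×10⁻¹¹) = 7.13×10⁻⁶ V = 7.13 µV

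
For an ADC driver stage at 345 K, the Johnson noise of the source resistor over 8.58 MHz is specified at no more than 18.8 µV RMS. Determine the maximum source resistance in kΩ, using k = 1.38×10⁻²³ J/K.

2.16 kΩ

Johnson–Nyquist: V_n = √(4kTRB) ⇒ R = V_n² / (4kTB)
4kTB = 4 × 1.38×10⁻²³ × 345 × 8.58×10⁶ = 1.63×10⁻¹³
R = (1.88×10⁻⁵)² / 1.63×10⁻¹³ = 2.16×10³ Ω = 2.16 kΩ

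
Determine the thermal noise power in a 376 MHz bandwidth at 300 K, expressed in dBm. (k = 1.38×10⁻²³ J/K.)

P_n = kTB = 1.38×10⁻²³ × 300 × 3.76×10⁸ = 1.56×10⁻¹² W
In dBm: 10 log₁₀(1.56×10⁻¹² / 10⁻³) = −88.1 dBm

−88.1 dBm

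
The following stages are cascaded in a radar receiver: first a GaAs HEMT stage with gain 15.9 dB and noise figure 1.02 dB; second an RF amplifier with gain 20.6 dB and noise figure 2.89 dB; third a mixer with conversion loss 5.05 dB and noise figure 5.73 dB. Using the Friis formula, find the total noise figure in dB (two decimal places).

Convert to linear (a loss of L dB is a gain of −L dB): F_i = 10^(NF_i/10), G_i = 10^(G_i,dB/10)
  Stage 1: F_1 = 10^(1.02/10) = 1.265, G_1 = 10^(15.9/10) = 38.90
  Stage 2: F_2 = 10^(2.89/10) = 1.945, G_2 = 10^(20.6/10) = 114.8
  Stage 3: F_3 = 10^(5.73/10) = 3.741, G_3 = 10^(−5.05/10) = 0.3126
Friis cascade:
  F = 1.265 + (1.945 − 1)/38.90 + (3.741 − 1)/4467 = 1.290
NF = 10 log₁₀(1.290) = 1.10 dB

1.10 dB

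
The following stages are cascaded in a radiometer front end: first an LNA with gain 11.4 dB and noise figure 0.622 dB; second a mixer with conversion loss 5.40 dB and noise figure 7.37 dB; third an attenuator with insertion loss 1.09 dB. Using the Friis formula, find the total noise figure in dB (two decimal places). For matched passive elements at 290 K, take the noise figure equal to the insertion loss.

1.90 dB

Convert to linear (a loss of L dB is a gain of −L dB): F_i = 10^(NF_i/10), G_i = 10^(G_i,dB/10)
  Stage 1: F_1 = 10^(0.622/10) = 1.154, G_1 = 10^(11.4/10) = 13.80
  Stage 2: F_2 = 10^(7.37/10) = 5.458, G_2 = 10^(−5.40/10) = 0.2884
  Stage 3: F_3 = 10^(1.09/10) = 1.285, G_3 = 10^(−1.09/10) = 0.7780
Friis cascade:
  F = 1.154 + (5.458 − 1)/13.80 + (1.285 − 1)/3.981 = 1.549
NF = 10 log₁₀(1.549) = 1.90 dB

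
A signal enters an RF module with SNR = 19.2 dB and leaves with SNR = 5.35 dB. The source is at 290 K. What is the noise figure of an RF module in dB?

13.85 dB

NF (dB) = SNR_in(dB) − SNR_out(dB) when the source is at T₀
NF = 19.2 − 5.35 = 13.85 dB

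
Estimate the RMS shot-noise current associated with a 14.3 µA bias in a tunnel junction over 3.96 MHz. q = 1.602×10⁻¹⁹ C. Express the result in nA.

I_n = √(2qI·B)
2qI·B = 2 × 1.602×10⁻¹⁹ × 1.43×10⁻⁵ × 3.96×10⁶ = 1.81×10⁻¹⁷ A²
I_n = √(1.81×10⁻¹⁷) = 4.26×10⁻⁹ A = 4.26 nA

4.26 nA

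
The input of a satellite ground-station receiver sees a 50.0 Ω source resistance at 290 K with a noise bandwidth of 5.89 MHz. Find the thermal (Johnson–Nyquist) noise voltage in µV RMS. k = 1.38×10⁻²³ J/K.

2.17 µV

V_n = √(4kTRB)
4kTRB = 4 × 1.38×10⁻²³ × 290 × 5.00×10¹ × 5.89×10⁶ = 4.71×10⁻¹² V²
V_n = √(4.71×10⁻¹²) = 2.17×10⁻⁶ V = 2.17 µV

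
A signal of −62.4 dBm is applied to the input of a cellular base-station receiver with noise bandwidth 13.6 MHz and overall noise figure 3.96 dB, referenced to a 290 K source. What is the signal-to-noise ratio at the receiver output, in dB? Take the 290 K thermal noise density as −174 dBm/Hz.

Noise floor: N = −174 + 10 log₁₀(B) + NF
10 log₁₀(1.36×10⁷) = 71.34 dB
N = −174 + 71.34 + 3.96 = −98.70 dBm
SNR = P_sig − N = −62.4 − (−98.70) = 36.30 dB → 36.3 dB

36.3 dB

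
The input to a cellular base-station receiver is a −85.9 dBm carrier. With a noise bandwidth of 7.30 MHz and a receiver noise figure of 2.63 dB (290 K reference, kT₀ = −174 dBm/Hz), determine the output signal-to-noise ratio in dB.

Noise floor: N = −174 + 10 log₁₀(B) + NF
10 log₁₀(7.30×10⁶) = 68.63 dB
N = −174 + 68.63 + 2.63 = −102.74 dBm
SNR = P_sig − N = −85.9 − (−102.74) = 16.84 dB → 16.8 dB

16.8 dB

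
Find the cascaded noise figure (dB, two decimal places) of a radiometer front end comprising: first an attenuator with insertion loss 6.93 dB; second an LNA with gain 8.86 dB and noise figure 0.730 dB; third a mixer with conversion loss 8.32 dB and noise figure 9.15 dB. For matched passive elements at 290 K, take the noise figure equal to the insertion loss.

10.20 dB

Convert to linear (a loss of L dB is a gain of −L dB): F_i = 10^(NF_i/10), G_i = 10^(G_i,dB/10)
  Stage 1: F_1 = 10^(6.93/10) = 4.932, G_1 = 10^(−6.93/10) = 0.2028
  Stage 2: F_2 = 10^(0.730/10) = 1.183, G_2 = 10^(8.86/10) = 7.691
  Stage 3: F_3 = 10^(9.15/10) = 8.222, G_3 = 10^(−8.32/10) = 0.1472
Friis cascade:
  F = 4.932 + (1.183 − 1)/0.2028 + (8.222 − 1)/1.560 = 10.47
NF = 10 log₁₀(10.47) = 10.20 dB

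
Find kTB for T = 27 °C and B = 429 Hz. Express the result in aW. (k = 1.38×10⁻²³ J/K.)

1.78 aW

T = 27 °C + 273.15 = 300.15 K
P_n = kTB = 1.38×10⁻²³ × 300.15 × 4.29×10² = 1.78×10⁻¹⁸ W = 1.78 aW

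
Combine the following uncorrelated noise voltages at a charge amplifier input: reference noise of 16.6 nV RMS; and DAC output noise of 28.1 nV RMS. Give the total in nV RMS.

Uncorrelated sources add in power (mean-square): V_tot = √(ΣV_i²)
V_tot = √[(1.66×10⁻⁸)² + (2.81×10⁻⁸)²] = 3.26×10⁻⁸ V = 32.6 nV

32.6 nV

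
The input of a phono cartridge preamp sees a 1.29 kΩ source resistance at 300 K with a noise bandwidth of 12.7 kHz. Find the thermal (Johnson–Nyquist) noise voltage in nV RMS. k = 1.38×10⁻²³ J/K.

521 nV

V_n = √(4kTRB)
4kTRB = 4 × 1.38×10⁻²³ × 300 × 1.29×10³ × 1.27×10⁴ = 2.71×10⁻¹³ V²
V_n = √(2.71×10⁻¹³) = 5.21×10⁻⁷ V = 521 nV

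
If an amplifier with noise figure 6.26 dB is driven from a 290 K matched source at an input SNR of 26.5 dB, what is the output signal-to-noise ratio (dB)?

By definition F = SNR_in/SNR_out, so in dB: SNR_out = SNR_in − NF
SNR_out = 26.5 − 6.26 = 20.24 dB

20.24 dB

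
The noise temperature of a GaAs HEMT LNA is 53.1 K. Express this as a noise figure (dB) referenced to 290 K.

F = 1 + T_e/T₀ = 1 + 53.1/290 = 1.1831
NF = 10 log₁₀(1.1831) = 0.730 dB

0.730 dB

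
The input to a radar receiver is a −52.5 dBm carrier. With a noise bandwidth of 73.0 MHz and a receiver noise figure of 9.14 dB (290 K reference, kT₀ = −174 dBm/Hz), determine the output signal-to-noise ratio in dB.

33.7 dB

Noise floor: N = −174 + 10 log₁₀(B) + NF
10 log₁₀(7.30×10⁷) = 78.63 dB
N = −174 + 78.63 + 9.14 = −86.23 dBm
SNR = P_sig − N = −52.5 − (−86.23) = 33.73 dB → 33.7 dB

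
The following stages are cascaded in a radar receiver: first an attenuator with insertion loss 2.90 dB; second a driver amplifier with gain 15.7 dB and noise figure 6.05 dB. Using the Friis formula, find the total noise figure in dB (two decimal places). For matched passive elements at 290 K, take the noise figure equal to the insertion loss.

8.95 dB

Convert to linear (a loss of L dB is a gain of −L dB): F_i = 10^(NF_i/10), G_i = 10^(G_i,dB/10)
  Stage 1: F_1 = 10^(2.90/10) = 1.950, G_1 = 10^(−2.90/10) = 0.5129
  Stage 2: F_2 = 10^(6.05/10) = 4.027, G_2 = 10^(15.7/10) = 37.15
Friis cascade:
  F = 1.950 + (4.027 − 1)/0.5129 = 7.852
NF = 10 log₁₀(7.852) = 8.95 dB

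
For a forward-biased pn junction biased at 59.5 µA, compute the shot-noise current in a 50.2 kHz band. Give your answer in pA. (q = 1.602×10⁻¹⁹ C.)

978 pA

I_n = √(2qI·B)
2qI·B = 2 × 1.602×10⁻¹⁹ × 5.95×10⁻⁵ × 5.02×10⁴ = 9.57×10⁻¹⁹ A²
I_n = √(9.57×10⁻¹⁹) = 9.78×10⁻¹⁰ A = 978 pA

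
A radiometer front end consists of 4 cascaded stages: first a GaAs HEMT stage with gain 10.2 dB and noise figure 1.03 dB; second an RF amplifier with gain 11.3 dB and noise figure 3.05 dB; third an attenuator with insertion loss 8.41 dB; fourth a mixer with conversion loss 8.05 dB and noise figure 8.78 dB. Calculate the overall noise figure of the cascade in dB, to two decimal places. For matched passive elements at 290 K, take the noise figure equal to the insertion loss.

2.38 dB

Convert to linear (a loss of L dB is a gain of −L dB): F_i = 10^(NF_i/10), G_i = 10^(G_i,dB/10)
  Stage 1: F_1 = 10^(1.03/10) = 1.268, G_1 = 10^(10.2/10) = 10.47
  Stage 2: F_2 = 10^(3.05/10) = 2.018, G_2 = 10^(11.3/10) = 13.49
  Stage 3: F_3 = 10^(8.41/10) = 6.934, G_3 = 10^(−8.41/10) = 0.1442
  Stage 4: F_4 = 10^(8.78/10) = 7.551, G_4 = 10^(−8.05/10) = 0.1567
Friis cascade:
  F = 1.268 + (2.018 − 1)/10.47 + (6.934 − 1)/141.3 + (7.551 − 1)/20.37 = 1.729
NF = 10 log₁₀(1.729) = 2.38 dB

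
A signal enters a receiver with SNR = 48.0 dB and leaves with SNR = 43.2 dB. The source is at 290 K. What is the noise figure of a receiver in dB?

NF (dB) = SNR_in(dB) − SNR_out(dB) when the source is at T₀
NF = 48.0 − 43.2 = 4.8 dB

4.8 dB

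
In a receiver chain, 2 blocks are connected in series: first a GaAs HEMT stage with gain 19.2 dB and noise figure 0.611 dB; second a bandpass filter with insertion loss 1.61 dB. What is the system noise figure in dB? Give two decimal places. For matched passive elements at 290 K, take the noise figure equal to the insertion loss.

0.63 dB

Convert to linear (a loss of L dB is a gain of −L dB): F_i = 10^(NF_i/10), G_i = 10^(G_i,dB/10)
  Stage 1: F_1 = 10^(0.611/10) = 1.151, G_1 = 10^(19.2/10) = 83.18
  Stage 2: F_2 = 10^(1.61/10) = 1.449, G_2 = 10^(−1.61/10) = 0.6902
Friis cascade:
  F = 1.151 + (1.449 − 1)/83.18 = 1.156
NF = 10 log₁₀(1.156) = 0.63 dB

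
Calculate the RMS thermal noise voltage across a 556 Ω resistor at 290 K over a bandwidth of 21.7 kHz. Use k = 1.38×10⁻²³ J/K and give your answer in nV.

439 nV

V_n = √(4kTRB)
4kTRB = 4 × 1.38×10⁻²³ × 290 × 5.56×10² × 2.17×10⁴ = 1.93×10⁻¹³ V²
V_n = √(1.93×10⁻¹³) = 4.39×10⁻⁷ V = 439 nV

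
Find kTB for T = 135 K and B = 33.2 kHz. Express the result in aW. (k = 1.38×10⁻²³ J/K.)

61.9 aW

P_n = kTB = 1.38×10⁻²³ × 135 × 3.32×10⁴ = 6.19×10⁻¹⁷ W = 61.9 aW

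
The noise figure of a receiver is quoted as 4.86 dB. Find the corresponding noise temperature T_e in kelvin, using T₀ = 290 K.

F = 10^(4.86/10) = 3.06196
T_e = (F − 1)·T₀ = (3.06196 − 1) × 290 = 598 K

598 K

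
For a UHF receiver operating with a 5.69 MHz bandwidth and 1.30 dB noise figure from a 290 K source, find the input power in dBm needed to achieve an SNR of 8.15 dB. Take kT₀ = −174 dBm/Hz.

Sensitivity = −174 + 10 log₁₀(B) + NF + SNR_min
= −174 + 67.55 + 1.30 + 8.15
= −97.00 dBm → −97.0 dBm

−97.0 dBm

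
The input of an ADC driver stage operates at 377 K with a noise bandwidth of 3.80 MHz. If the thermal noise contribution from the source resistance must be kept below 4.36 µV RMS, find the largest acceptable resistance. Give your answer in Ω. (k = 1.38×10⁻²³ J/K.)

Johnson–Nyquist: V_n = √(4kTRB) ⇒ R = V_n² / (4kTB)
4kTB = 4 × 1.38×10⁻²³ × 377 × 3.80×10⁶ = 7.91×10⁻¹⁴
R = (4.36×10⁻⁶)² / 7.91×10⁻¹⁴ = 2.40×10² Ω = 240 Ω

240 Ω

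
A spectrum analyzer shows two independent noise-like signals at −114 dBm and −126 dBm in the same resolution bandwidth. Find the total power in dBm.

Convert to linear, add, convert back:
P₁ = 3.98×10⁻¹⁵ W, P₂ = 2.51×10⁻¹⁶ W
P_tot = 4.23×10⁻¹⁵ W → 10 log₁₀(P_tot / 10⁻³) = −113.7 dBm

−113.7 dBm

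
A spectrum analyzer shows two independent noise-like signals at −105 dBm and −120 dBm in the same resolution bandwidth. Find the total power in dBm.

Convert to linear, add, convert back:
P₁ = 3.16×10⁻¹⁴ W, P₂ = 1.00×10⁻¹⁵ W
P_tot = 3.26×10⁻¹⁴ W → 10 log₁₀(P_tot / 10⁻³) = −104.9 dBm

−104.9 dBm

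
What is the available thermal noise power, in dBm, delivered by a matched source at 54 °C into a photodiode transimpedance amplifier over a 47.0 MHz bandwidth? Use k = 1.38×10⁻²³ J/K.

−96.7 dBm

T = 54 °C + 273.15 = 327.15 K
P_n = kTB = 1.38×10⁻²³ × 327.15 × 4.70×10⁷ = 2.12×10⁻¹³ W
In dBm: 10 log₁₀(2.12×10⁻¹³ / 10⁻³) = −96.7 dBm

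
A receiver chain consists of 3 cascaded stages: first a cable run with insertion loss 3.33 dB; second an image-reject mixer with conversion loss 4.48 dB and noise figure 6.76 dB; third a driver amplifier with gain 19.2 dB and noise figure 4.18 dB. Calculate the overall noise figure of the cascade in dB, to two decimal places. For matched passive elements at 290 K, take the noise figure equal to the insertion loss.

13.01 dB

Convert to linear (a loss of L dB is a gain of −L dB): F_i = 10^(NF_i/10), G_i = 10^(G_i,dB/10)
  Stage 1: F_1 = 10^(3.33/10) = 2.153, G_1 = 10^(−3.33/10) = 0.4645
  Stage 2: F_2 = 10^(6.76/10) = 4.742, G_2 = 10^(−4.48/10) = 0.3565
  Stage 3: F_3 = 10^(4.18/10) = 2.618, G_3 = 10^(19.2/10) = 83.18
Friis cascade:
  F = 2.153 + (4.742 − 1)/0.4645 + (2.618 − 1)/0.1656 = 19.98
NF = 10 log₁₀(19.98) = 13.01 dB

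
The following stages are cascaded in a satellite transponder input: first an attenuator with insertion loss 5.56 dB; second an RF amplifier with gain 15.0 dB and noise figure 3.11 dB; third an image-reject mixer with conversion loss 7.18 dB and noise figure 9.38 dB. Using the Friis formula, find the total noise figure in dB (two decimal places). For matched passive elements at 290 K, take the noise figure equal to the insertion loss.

Convert to linear (a loss of L dB is a gain of −L dB): F_i = 10^(NF_i/10), G_i = 10^(G_i,dB/10)
  Stage 1: F_1 = 10^(5.56/10) = 3.597, G_1 = 10^(−5.56/10) = 0.2780
  Stage 2: F_2 = 10^(3.11/10) = 2.046, G_2 = 10^(15.0/10) = 31.62
  Stage 3: F_3 = 10^(9.38/10) = 8.670, G_3 = 10^(−7.18/10) = 0.1914
Friis cascade:
  F = 3.597 + (2.046 − 1)/0.2780 + (8.670 − 1)/8.790 = 8.235
NF = 10 log₁₀(8.235) = 9.16 dB

9.16 dB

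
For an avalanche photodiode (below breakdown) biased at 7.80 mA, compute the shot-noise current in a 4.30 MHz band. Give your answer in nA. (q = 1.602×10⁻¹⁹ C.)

I_n = √(2qI·B)
2qI·B = 2 × 1.602×10⁻¹⁹ × 7.80×10⁻³ × 4.30×10⁶ = 1.07×10⁻¹⁴ A²
I_n = √(1.07×10⁻¹⁴) = 1.04×10⁻⁷ A = 104 nA

104 nA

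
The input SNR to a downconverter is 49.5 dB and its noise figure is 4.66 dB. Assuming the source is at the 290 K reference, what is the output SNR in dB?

By definition F = SNR_in/SNR_out, so in dB: SNR_out = SNR_in − NF
SNR_out = 49.5 − 4.66 = 44.84 dB

44.84 dB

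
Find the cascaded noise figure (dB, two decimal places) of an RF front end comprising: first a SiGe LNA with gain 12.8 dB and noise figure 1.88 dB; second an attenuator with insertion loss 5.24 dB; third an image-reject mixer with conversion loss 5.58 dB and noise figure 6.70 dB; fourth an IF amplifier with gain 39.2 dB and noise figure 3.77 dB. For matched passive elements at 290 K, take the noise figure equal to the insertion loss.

5.03 dB

Convert to linear (a loss of L dB is a gain of −L dB): F_i = 10^(NF_i/10), G_i = 10^(G_i,dB/10)
  Stage 1: F_1 = 10^(1.88/10) = 1.542, G_1 = 10^(12.8/10) = 19.05
  Stage 2: F_2 = 10^(5.24/10) = 3.342, G_2 = 10^(−5.24/10) = 0.2992
  Stage 3: F_3 = 10^(6.70/10) = 4.677, G_3 = 10^(−5.58/10) = 0.2767
  Stage 4: F_4 = 10^(3.77/10) = 2.382, G_4 = 10^(39.2/10) = 8318
Friis cascade:
  F = 1.542 + (3.342 − 1)/19.05 + (4.677 − 1)/5.702 + (2.382 − 1)/1.578 = 3.186
NF = 10 log₁₀(3.186) = 5.03 dB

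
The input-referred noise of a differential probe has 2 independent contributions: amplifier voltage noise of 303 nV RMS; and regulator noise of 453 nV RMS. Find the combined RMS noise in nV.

Uncorrelated sources add in power (mean-square): V_tot = √(ΣV_i²)
V_tot = √[(3.03×10⁻⁷)² + (4.53×10⁻⁷)²] = 5.45×10⁻⁷ V = 545 nV

545 nV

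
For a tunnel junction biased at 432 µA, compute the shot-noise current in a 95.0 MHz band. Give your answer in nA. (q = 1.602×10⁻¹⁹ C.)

115 nA

I_n = √(2qI·B)
2qI·B = 2 × 1.602×10⁻¹⁹ × 4.32×10⁻⁴ × 9.50×10⁷ = 1.31×10⁻¹⁴ A²
I_n = √(1.31×10⁻¹⁴) = 1.15×10⁻⁷ A = 115 nA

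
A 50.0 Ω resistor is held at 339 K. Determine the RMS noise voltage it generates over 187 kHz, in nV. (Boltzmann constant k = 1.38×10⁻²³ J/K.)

V_n = √(4kTRB)
4kTRB = 4 × 1.38×10⁻²³ × 339 × 5.00×10¹ × 1.87×10⁵ = 1.75×10⁻¹³ V²
V_n = √(1.75×10⁻¹³) = 4.18×10⁻⁷ V = 418 nV

418 nV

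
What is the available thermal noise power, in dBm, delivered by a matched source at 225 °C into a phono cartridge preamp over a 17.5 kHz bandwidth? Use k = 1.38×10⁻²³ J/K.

−129.2 dBm

T = 225 °C + 273.15 = 498.15 K
P_n = kTB = 1.38×10⁻²³ × 498.15 × 1.75×10⁴ = 1.20×10⁻¹⁶ W
In dBm: 10 log₁₀(1.20×10⁻¹⁶ / 10⁻³) = −129.2 dBm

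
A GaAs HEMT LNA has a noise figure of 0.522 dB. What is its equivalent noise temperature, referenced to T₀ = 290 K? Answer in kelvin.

37.0 K

F = 10^(0.522/10) = 1.12772
T_e = (F − 1)·T₀ = (1.12772 − 1) × 290 = 37.0 K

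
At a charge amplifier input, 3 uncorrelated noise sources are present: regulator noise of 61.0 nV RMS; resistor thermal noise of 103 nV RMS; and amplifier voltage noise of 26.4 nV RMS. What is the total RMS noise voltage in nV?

Uncorrelated sources add in power (mean-square): V_tot = √(ΣV_i²)
V_tot = √[(6.10×10⁻⁸)² + (1.03×10⁻⁷)² + (2.64×10⁻⁸)²] = 1.23×10⁻⁷ V = 123 nV

123 nV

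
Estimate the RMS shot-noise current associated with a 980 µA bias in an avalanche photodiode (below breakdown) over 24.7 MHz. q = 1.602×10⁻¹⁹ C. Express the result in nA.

I_n = √(2qI·B)
2qI·B = 2 × 1.602×10⁻¹⁹ × 9.80×10⁻⁴ × 2.47×10⁷ = 7.76×10⁻¹⁵ A²
I_n = √(7.76×10⁻¹⁵) = 8.81×10⁻⁸ A = 88.1 nA

88.1 nA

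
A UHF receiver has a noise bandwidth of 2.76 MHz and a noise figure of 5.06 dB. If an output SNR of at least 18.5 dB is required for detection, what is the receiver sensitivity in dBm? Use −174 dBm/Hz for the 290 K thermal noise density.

Sensitivity = −174 + 10 log₁₀(B) + NF + SNR_min
= −174 + 64.41 + 5.06 + 18.5
= −86.03 dBm → −86.0 dBm

−86.0 dBm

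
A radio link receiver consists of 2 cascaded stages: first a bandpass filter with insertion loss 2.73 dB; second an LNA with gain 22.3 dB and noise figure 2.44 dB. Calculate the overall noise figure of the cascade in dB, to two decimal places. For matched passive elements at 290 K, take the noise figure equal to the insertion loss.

Convert to linear (a loss of L dB is a gain of −L dB): F_i = 10^(NF_i/10), G_i = 10^(G_i,dB/10)
  Stage 1: F_1 = 10^(2.73/10) = 1.875, G_1 = 10^(−2.73/10) = 0.5333
  Stage 2: F_2 = 10^(2.44/10) = 1.754, G_2 = 10^(22.3/10) = 169.8
Friis cascade:
  F = 1.875 + (1.754 − 1)/0.5333 = 3.289
NF = 10 log₁₀(3.289) = 5.17 dB

5.17 dB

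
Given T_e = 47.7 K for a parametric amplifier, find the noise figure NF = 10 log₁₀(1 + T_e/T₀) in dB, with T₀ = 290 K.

F = 1 + T_e/T₀ = 1 + 47.7/290 = 1.16448
NF = 10 log₁₀(1.16448) = 0.661 dB

0.661 dB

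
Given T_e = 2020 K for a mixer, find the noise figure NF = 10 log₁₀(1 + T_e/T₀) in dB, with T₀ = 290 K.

F = 1 + T_e/T₀ = 1 + 2020/290 = 7.96552
NF = 10 log₁₀(7.96552) = 9.01 dB

9.01 dB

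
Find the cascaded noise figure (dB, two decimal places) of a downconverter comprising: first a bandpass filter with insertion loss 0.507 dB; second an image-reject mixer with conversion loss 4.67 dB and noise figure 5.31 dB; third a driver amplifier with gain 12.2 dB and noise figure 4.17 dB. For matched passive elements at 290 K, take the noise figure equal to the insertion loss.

Convert to linear (a loss of L dB is a gain of −L dB): F_i = 10^(NF_i/10), G_i = 10^(G_i,dB/10)
  Stage 1: F_1 = 10^(0.507/10) = 1.124, G_1 = 10^(−0.507/10) = 0.8898
  Stage 2: F_2 = 10^(5.31/10) = 3.396, G_2 = 10^(−4.67/10) = 0.3412
  Stage 3: F_3 = 10^(4.17/10) = 2.612, G_3 = 10^(12.2/10) = 16.60
Friis cascade:
  F = 1.124 + (3.396 − 1)/0.8898 + (2.612 − 1)/0.3036 = 9.127
NF = 10 log₁₀(9.127) = 9.60 dB

9.60 dB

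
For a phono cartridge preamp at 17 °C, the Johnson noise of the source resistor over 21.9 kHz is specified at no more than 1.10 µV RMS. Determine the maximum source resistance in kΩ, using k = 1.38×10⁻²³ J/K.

3.45 kΩ

T = 17 °C + 273.15 = 290.15 K
Johnson–Nyquist: V_n = √(4kTRB) ⇒ R = V_n² / (4kTB)
4kTB = 4 × 1.38×10⁻²³ × 290.15 × 2.19×10⁴ = 3.51×10⁻¹⁶
R = (1.10×10⁻⁶)² / 3.51×10⁻¹⁶ = 3.45×10³ Ω = 3.45 kΩ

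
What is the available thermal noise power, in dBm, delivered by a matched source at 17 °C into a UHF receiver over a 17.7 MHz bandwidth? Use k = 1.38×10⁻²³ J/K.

−101.5 dBm

T = 17 °C + 273.15 = 290.15 K
P_n = kTB = 1.38×10⁻²³ × 290.15 × 1.77×10⁷ = 7.09×10⁻¹⁴ W
In dBm: 10 log₁₀(7.09×10⁻¹⁴ / 10⁻³) = −101.5 dBm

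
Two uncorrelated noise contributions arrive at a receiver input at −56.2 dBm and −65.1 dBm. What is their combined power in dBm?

Convert to linear, add, convert back:
P₁ = 2.40×10⁻⁹ W, P₂ = 3.09×10⁻¹⁰ W
P_tot = 2.71×10⁻⁹ W → 10 log₁₀(P_tot / 10⁻³) = −55.7 dBm

−55.7 dBm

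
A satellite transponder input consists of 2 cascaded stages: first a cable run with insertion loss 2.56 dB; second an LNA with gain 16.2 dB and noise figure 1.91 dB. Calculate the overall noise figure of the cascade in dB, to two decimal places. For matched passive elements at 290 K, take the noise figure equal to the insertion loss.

4.47 dB

Convert to linear (a loss of L dB is a gain of −L dB): F_i = 10^(NF_i/10), G_i = 10^(G_i,dB/10)
  Stage 1: F_1 = 10^(2.56/10) = 1.803, G_1 = 10^(−2.56/10) = 0.5546
  Stage 2: F_2 = 10^(1.91/10) = 1.552, G_2 = 10^(16.2/10) = 41.69
Friis cascade:
  F = 1.803 + (1.552 − 1)/0.5546 = 2.799
NF = 10 log₁₀(2.799) = 4.47 dB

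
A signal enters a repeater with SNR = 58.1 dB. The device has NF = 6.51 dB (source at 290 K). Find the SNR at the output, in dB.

51.59 dB

By definition F = SNR_in/SNR_out, so in dB: SNR_out = SNR_in − NF
SNR_out = 58.1 − 6.51 = 51.59 dB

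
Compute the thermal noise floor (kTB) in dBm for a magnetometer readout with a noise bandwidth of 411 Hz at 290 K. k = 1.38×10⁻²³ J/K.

P_n = kTB = 1.38×10⁻²³ × 290 × 4.11×10² = 1.64×10⁻¹⁸ W
In dBm: 10 log₁₀(1.64×10⁻¹⁸ / 10⁻³) = −147.8 dBm

−147.8 dBm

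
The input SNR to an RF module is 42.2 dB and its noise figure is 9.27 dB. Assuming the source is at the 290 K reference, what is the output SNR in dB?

32.93 dB

By definition F = SNR_in/SNR_out, so in dB: SNR_out = SNR_in − NF
SNR_out = 42.2 − 9.27 = 32.93 dB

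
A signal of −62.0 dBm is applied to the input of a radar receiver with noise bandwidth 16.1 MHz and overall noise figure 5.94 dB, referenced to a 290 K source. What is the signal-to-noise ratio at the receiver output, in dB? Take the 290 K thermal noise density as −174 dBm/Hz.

Noise floor: N = −174 + 10 log₁₀(B) + NF
10 log₁₀(1.61×10⁷) = 72.07 dB
N = −174 + 72.07 + 5.94 = −95.99 dBm
SNR = P_sig − N = −62.0 − (−95.99) = 33.99 dB → 34.0 dB

34.0 dB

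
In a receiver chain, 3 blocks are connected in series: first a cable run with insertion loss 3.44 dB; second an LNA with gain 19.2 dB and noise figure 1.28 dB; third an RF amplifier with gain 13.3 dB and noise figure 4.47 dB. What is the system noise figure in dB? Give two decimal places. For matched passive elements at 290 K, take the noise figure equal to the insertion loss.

Convert to linear (a loss of L dB is a gain of −L dB): F_i = 10^(NF_i/10), G_i = 10^(G_i,dB/10)
  Stage 1: F_1 = 10^(3.44/10) = 2.208, G_1 = 10^(−3.44/10) = 0.4529
  Stage 2: F_2 = 10^(1.28/10) = 1.343, G_2 = 10^(19.2/10) = 83.18
  Stage 3: F_3 = 10^(4.47/10) = 2.799, G_3 = 10^(13.3/10) = 21.38
Friis cascade:
  F = 2.208 + (1.343 − 1)/0.4529 + (2.799 − 1)/37.67 = 3.013
NF = 10 log₁₀(3.013) = 4.79 dB

4.79 dB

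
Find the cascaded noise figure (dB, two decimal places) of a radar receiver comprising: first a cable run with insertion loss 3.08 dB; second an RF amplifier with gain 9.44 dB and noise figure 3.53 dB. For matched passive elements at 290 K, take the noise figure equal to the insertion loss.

Convert to linear (a loss of L dB is a gain of −L dB): F_i = 10^(NF_i/10), G_i = 10^(G_i,dB/10)
  Stage 1: F_1 = 10^(3.08/10) = 2.032, G_1 = 10^(−3.08/10) = 0.4920
  Stage 2: F_2 = 10^(3.53/10) = 2.254, G_2 = 10^(9.44/10) = 8.790
Friis cascade:
  F = 2.032 + (2.254 − 1)/0.4920 = 4.581
NF = 10 log₁₀(4.581) = 6.61 dB

6.61 dB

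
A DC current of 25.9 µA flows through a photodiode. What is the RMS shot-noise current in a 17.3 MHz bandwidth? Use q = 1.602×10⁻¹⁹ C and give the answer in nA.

12.0 nA

I_n = √(2qI·B)
2qI·B = 2 × 1.602×10⁻¹⁹ × 2.59×10⁻⁵ × 1.73×10⁷ = 1.44×10⁻¹⁶ A²
I_n = √(1.44×10⁻¹⁶) = 1.20×10⁻⁸ A = 12.0 nA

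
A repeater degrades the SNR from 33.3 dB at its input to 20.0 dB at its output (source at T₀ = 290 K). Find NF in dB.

NF (dB) = SNR_in(dB) − SNR_out(dB) when the source is at T₀
NF = 33.3 − 20.0 = 13.3 dB

13.3 dB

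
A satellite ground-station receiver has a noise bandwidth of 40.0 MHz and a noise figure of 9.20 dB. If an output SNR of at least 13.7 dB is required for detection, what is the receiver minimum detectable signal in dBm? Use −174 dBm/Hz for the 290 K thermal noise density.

Sensitivity = −174 + 10 log₁₀(B) + NF + SNR_min
= −174 + 76.02 + 9.20 + 13.7
= −75.08 dBm → −75.1 dBm

−75.1 dBm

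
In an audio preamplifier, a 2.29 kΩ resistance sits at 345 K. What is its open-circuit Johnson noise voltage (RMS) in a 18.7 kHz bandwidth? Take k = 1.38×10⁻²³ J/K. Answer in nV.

V_n = √(4kTRB)
4kTRB = 4 × 1.38×10⁻²³ × 345 × 2.29×10³ × 1.87×10⁴ = 8.16×10⁻¹³ V²
V_n = √(8.16×10⁻¹³) = 9.03×10⁻⁷ V = 903 nV

903 nV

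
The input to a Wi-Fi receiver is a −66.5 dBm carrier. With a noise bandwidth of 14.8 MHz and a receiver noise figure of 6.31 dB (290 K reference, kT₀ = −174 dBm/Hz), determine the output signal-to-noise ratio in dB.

29.5 dB

Noise floor: N = −174 + 10 log₁₀(B) + NF
10 log₁₀(1.48×10⁷) = 71.7 dB
N = −174 + 71.7 + 6.31 = −95.99 dBm
SNR = P_sig − N = −66.5 − (−95.99) = 29.49 dB → 29.5 dB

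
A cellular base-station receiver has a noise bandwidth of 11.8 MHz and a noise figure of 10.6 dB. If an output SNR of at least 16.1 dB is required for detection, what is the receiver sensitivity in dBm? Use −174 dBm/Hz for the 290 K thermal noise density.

−76.6 dBm

Sensitivity = −174 + 10 log₁₀(B) + NF + SNR_min
= −174 + 70.72 + 10.6 + 16.1
= −76.58 dBm → −76.6 dBm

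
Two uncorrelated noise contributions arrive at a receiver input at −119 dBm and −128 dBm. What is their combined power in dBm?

−118.5 dBm

Convert to linear, add, convert back:
P₁ = 1.26×10⁻¹⁵ W, P₂ = 1.58×10⁻¹⁶ W
P_tot = 1.42×10⁻¹⁵ W → 10 log₁₀(P_tot / 10⁻³) = −118.5 dBm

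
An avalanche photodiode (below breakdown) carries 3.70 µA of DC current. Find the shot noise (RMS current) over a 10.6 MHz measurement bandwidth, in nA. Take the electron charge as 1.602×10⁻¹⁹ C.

3.54 nA

I_n = √(2qI·B)
2qI·B = 2 × 1.602×10⁻¹⁹ × 3.70×10⁻⁶ × 1.06×10⁷ = 1.26×10⁻¹⁷ A²
I_n = √(1.26×10⁻¹⁷) = 3.54×10⁻⁹ A = 3.54 nA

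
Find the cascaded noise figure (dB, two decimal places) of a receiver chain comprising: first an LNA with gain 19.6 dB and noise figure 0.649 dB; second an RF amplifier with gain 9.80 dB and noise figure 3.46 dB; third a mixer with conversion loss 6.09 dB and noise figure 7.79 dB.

Convert to linear (a loss of L dB is a gain of −L dB): F_i = 10^(NF_i/10), G_i = 10^(G_i,dB/10)
  Stage 1: F_1 = 10^(0.649/10) = 1.161, G_1 = 10^(19.6/10) = 91.20
  Stage 2: F_2 = 10^(3.46/10) = 2.218, G_2 = 10^(9.80/10) = 9.550
  Stage 3: F_3 = 10^(7.79/10) = 6.012, G_3 = 10^(−6.09/10) = 0.2460
Friis cascade:
  F = 1.161 + (2.218 − 1)/91.20 + (6.012 − 1)/871.0 = 1.180
NF = 10 log₁₀(1.180) = 0.72 dB

0.72 dB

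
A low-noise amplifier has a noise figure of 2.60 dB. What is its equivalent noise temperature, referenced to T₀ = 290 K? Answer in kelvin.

238 K

F = 10^(2.60/10) = 1.8197
T_e = (F − 1)·T₀ = (1.8197 − 1) × 290 = 238 K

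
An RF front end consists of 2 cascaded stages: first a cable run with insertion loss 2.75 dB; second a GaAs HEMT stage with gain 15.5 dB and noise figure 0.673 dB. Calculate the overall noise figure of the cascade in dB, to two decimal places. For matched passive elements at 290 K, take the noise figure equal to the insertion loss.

Convert to linear (a loss of L dB is a gain of −L dB): F_i = 10^(NF_i/10), G_i = 10^(G_i,dB/10)
  Stage 1: F_1 = 10^(2.75/10) = 1.884, G_1 = 10^(−2.75/10) = 0.5309
  Stage 2: F_2 = 10^(0.673/10) = 1.168, G_2 = 10^(15.5/10) = 35.48
Friis cascade:
  F = 1.884 + (1.168 − 1)/0.5309 = 2.199
NF = 10 log₁₀(2.199) = 3.42 dB

3.42 dB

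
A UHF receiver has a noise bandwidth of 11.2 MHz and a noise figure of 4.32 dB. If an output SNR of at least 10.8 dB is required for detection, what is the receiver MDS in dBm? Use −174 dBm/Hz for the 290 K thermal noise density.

Sensitivity = −174 + 10 log₁₀(B) + NF + SNR_min
= −174 + 70.49 + 4.32 + 10.8
= −88.39 dBm → −88.4 dBm

−88.4 dBm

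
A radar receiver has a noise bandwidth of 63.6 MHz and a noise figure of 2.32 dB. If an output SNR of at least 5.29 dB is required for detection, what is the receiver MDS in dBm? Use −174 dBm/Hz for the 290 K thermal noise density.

−88.4 dBm

Sensitivity = −174 + 10 log₁₀(B) + NF + SNR_min
= −174 + 78.03 + 2.32 + 5.29
= −88.36 dBm → −88.4 dBm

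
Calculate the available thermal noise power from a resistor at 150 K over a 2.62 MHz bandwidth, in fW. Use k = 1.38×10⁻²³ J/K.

P_n = kTB = 1.38×10⁻²³ × 150 × 2.62×10⁶ = 5.42×10⁻¹⁵ W = 5.42 fW

5.42 fW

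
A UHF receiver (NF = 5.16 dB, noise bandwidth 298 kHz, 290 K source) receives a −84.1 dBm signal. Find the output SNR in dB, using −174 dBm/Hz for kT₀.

30.0 dB

Noise floor: N = −174 + 10 log₁₀(B) + NF
10 log₁₀(2.98×10⁵) = 54.74 dB
N = −174 + 54.74 + 5.16 = −114.10 dBm
SNR = P_sig − N = −84.1 − (−114.10) = 30.00 dB → 30.0 dB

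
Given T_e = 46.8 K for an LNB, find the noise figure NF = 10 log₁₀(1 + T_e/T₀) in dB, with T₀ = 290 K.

0.650 dB

F = 1 + T_e/T₀ = 1 + 46.8/290 = 1.16138
NF = 10 log₁₀(1.16138) = 0.650 dB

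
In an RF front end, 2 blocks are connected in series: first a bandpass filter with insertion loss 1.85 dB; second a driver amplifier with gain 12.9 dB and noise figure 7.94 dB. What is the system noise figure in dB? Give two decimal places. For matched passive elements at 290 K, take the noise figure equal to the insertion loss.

Convert to linear (a loss of L dB is a gain of −L dB): F_i = 10^(NF_i/10), G_i = 10^(G_i,dB/10)
  Stage 1: F_1 = 10^(1.85/10) = 1.531, G_1 = 10^(−1.85/10) = 0.6531
  Stage 2: F_2 = 10^(7.94/10) = 6.223, G_2 = 10^(12.9/10) = 19.50
Friis cascade:
  F = 1.531 + (6.223 − 1)/0.6531 = 9.528
NF = 10 log₁₀(9.528) = 9.79 dB

9.79 dB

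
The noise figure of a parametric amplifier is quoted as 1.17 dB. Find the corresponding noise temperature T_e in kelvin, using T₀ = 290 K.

F = 10^(1.17/10) = 1.30918
T_e = (F − 1)·T₀ = (1.30918 − 1) × 290 = 89.7 K

89.7 K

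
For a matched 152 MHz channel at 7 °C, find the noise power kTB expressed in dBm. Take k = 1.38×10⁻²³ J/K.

T = 7 °C + 273.15 = 280.15 K
P_n = kTB = 1.38×10⁻²³ × 280.15 × 1.52×10⁸ = 5.88×10⁻¹³ W
In dBm: 10 log₁₀(5.88×10⁻¹³ / 10⁻³) = −92.3 dBm

−92.3 dBm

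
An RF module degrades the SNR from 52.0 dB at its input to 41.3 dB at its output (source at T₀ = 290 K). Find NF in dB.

NF (dB) = SNR_in(dB) − SNR_out(dB) when the source is at T₀
NF = 52.0 − 41.3 = 10.7 dB

10.7 dB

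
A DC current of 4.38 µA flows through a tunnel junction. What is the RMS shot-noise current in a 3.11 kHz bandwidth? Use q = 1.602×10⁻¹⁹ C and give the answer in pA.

I_n = √(2qI·B)
2qI·B = 2 × 1.602×10⁻¹⁹ × 4.38×10⁻⁶ × 3.11×10³ = 4.36×10⁻²¹ A²
I_n = √(4.36×10⁻²¹) = 6.61×10⁻¹¹ A = 66.1 pA

66.1 pA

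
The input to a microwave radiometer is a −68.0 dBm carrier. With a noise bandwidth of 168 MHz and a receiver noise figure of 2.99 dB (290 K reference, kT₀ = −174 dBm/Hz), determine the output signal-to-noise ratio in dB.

20.8 dB

Noise floor: N = −174 + 10 log₁₀(B) + NF
10 log₁₀(1.68×10⁸) = 82.25 dB
N = −174 + 82.25 + 2.99 = −88.76 dBm
SNR = P_sig − N = −68.0 − (−88.76) = 20.76 dB → 20.8 dB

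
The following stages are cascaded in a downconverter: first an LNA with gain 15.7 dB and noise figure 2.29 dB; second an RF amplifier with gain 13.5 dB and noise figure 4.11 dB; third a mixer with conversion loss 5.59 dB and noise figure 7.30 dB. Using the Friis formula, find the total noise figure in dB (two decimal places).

Convert to linear (a loss of L dB is a gain of −L dB): F_i = 10^(NF_i/10), G_i = 10^(G_i,dB/10)
  Stage 1: F_1 = 10^(2.29/10) = 1.694, G_1 = 10^(15.7/10) = 37.15
  Stage 2: F_2 = 10^(4.11/10) = 2.576, G_2 = 10^(13.5/10) = 22.39
  Stage 3: F_3 = 10^(7.30/10) = 5.370, G_3 = 10^(−5.59/10) = 0.2761
Friis cascade:
  F = 1.694 + (2.576 − 1)/37.15 + (5.370 − 1)/831.8 = 1.742
NF = 10 log₁₀(1.742) = 2.41 dB

2.41 dB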